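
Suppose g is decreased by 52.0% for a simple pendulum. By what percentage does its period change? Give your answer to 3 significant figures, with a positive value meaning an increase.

T ∝ 1/√g, so T'/T = 1/√(0.4800) = 1.443.
Percentage change in T = (1.443 − 1) × 100% = 44.3%.

44.3%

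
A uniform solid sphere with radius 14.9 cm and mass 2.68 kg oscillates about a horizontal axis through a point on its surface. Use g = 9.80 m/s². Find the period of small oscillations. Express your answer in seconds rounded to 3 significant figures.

I_cm = (2/5)mr² = 0.02380 kg·m². The pivot is at distance d = 0.149 m from the centre of mass.
By the parallel-axis theorem, I = I_cm + md² = 0.02380 + 0.05950 = 0.08330 kg·m².
T = 2π√(I/(mgd)) = 2π√(0.08330/(2.68 × 9.80 × 0.149)) = 0.917 s.

0.917 s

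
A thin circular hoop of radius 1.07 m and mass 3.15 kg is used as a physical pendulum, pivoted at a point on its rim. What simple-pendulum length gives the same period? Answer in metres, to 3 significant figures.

The equivalent simple-pendulum length is L_eq = I/(md), where I is about the pivot and d = 1.070 m.
I_cm = mR² = 3.606 kg·m², so I = I_cm + md² = 3.606 + 3.606 = 7.213 kg·m².
L_eq = 7.213/(3.15 × 1.070) = 2.14 m.

2.14 m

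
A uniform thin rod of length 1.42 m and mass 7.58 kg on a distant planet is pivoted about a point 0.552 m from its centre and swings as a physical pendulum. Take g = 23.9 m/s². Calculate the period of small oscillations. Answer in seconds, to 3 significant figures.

1.19 s

For a physical pendulum T = 2π√(I/(mgd)), with d = 0.5520 m from pivot to centre of mass.
I_cm = mL²/12 = 7.58 × 1.42²/12 = 1.274 kg·m²; I = I_cm + md² = 1.274 + 7.58 × 0.5520² = 3.583 kg·m².
T = 2π√(3.583/(7.58 × 23.9 × 0.5520)) = 1.19 s.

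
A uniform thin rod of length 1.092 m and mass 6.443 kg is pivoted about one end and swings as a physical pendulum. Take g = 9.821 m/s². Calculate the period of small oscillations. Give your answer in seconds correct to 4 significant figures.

1.711 s

For a physical pendulum T = 2π√(I/(mgd)), with d = 0.54600 m from pivot to centre of mass.
I_cm = mL²/12 = 6.443 × 1.092²/12 = 0.64025 kg·m²; I = I_cm + md² = 0.64025 + 6.443 × 0.54600² = 2.5610 kg·m².
T = 2π√(2.5610/(6.443 × 9.821 × 0.54600)) = 1.711 s.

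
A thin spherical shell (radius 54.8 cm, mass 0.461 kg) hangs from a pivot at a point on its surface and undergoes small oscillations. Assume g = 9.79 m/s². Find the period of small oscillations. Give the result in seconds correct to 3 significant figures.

1.92 s

I_cm = (2/3)mr² = 0.09229 kg·m². The pivot is at distance d = 0.548 m from the centre of mass.
By the parallel-axis theorem, I = I_cm + md² = 0.09229 + 0.1384 = 0.2307 kg·m².
T = 2π√(I/(mgd)) = 2π√(0.2307/(0.461 × 9.79 × 0.548)) = 1.92 s.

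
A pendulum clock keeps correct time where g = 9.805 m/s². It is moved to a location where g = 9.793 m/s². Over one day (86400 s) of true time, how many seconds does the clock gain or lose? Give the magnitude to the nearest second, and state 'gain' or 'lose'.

lose 53 s

The clock's period scales as T ∝ 1/√g, so T'/T = √(9.805/9.793) = 1.00061.
In 86400 s of true time the clock registers 86400/1.00061 = 86347.1 s, so it loses 53 s.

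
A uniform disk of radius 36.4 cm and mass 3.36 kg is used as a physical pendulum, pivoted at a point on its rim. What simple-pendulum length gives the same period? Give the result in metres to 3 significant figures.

The equivalent simple-pendulum length is L_eq = I/(md), where I is about the pivot and d = 0.3640 m.
I_cm = ½mR² = 0.2226 kg·m², so I = I_cm + md² = 0.2226 + 0.4452 = 0.6678 kg·m².
L_eq = 0.6678/(3.36 × 0.3640) = 0.546 m.

0.546 m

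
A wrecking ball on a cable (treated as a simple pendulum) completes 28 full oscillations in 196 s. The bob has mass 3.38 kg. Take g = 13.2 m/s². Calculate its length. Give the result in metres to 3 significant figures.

T = 196/28 = 7.000 s.
From T = 2π√(L/g), L = gT²/(4π²) = 13.2 × 7.000²/(4π²) = 16.4 m.

16.4 m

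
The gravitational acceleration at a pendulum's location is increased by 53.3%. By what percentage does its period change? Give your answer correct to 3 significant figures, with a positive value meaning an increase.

T ∝ 1/√g, so T'/T = 1/√(1.533) = 0.8077.
Percentage change in T = (0.8077 − 1) × 100% = -19.2%.

-19.2%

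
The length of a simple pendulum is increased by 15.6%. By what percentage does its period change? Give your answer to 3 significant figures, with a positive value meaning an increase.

7.52%

T ∝ √L, so T'/T = √(1.156) = 1.075.
Percentage change in T = (1.075 − 1) × 100% = 7.52%.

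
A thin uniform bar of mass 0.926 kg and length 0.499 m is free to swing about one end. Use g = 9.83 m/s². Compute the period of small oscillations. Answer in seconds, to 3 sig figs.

1.16 s

For a physical pendulum T = 2π√(I/(mgd)), with d = 0.2495 m from pivot to centre of mass.
I_cm = mL²/12 = 0.926 × 0.499²/12 = 0.01921 kg·m²; I = I_cm + md² = 0.01921 + 0.926 × 0.2495² = 0.07686 kg·m².
T = 2π√(0.07686/(0.926 × 9.83 × 0.2495)) = 1.16 s.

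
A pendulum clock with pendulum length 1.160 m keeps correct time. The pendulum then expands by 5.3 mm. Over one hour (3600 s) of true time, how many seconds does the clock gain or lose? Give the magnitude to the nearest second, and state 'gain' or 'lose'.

lose 8 s

T ∝ √L, so T'/T = √(1.16530/1.160) = 1.00228.
In 3600 s of true time the clock registers 3600/1.00228 = 3591.8 s, so it loses 8 s.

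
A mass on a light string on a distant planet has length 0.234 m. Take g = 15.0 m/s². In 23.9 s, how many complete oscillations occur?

30

T = 2π√(L/g) = 2π√(0.234/15.0) = 0.7848 s.
Number of complete oscillations = ⌊23.9/0.7848⌋ = ⌊30.45⌋ = 30.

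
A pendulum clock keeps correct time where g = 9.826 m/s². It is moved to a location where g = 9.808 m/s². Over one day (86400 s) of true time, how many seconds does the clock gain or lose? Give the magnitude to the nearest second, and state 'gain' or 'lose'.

lose 79 s

The clock's period scales as T ∝ 1/√g, so T'/T = √(9.826/9.808) = 1.00092.
In 86400 s of true time the clock registers 86400/1.00092 = 86320.8 s, so it loses 79 s.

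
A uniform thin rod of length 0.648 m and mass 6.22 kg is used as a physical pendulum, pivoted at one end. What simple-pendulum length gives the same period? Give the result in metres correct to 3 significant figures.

The equivalent simple-pendulum length is L_eq = I/(md), where I is about the pivot and d = 0.3240 m.
I_cm = (1/12)mL² = 0.2177 kg·m², so I = I_cm + md² = 0.2177 + 0.6530 = 0.8706 kg·m².
L_eq = 0.8706/(6.22 × 0.3240) = 0.432 m.

0.432 m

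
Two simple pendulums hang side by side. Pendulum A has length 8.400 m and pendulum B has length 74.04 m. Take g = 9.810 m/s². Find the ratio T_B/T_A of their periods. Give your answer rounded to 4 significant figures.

T ∝ √L, so T_B/T_A = √(L_B/L_A) = √(74.04/8.400) = 2.969.

2.969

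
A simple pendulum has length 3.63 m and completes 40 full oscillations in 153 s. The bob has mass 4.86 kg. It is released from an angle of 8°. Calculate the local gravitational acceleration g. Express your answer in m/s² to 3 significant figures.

9.79 m/s²

T = 153/40 = 3.825 s.
From T = 2π√(L/g), g = 4π²L/T² = 4π² × 3.63/3.825² = 9.79 m/s².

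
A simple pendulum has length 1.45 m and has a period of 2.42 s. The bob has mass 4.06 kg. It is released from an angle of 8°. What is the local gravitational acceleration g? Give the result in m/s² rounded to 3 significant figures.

From T = 2π√(L/g), g = 4π²L/T² = 4π² × 1.45/2.420² = 9.77 m/s².

9.77 m/s²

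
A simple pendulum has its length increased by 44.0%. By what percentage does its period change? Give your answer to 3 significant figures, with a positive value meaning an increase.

20.0%

T ∝ √L, so T'/T = √(1.440) = 1.200.
Percentage change in T = (1.200 − 1) × 100% = 20.0%.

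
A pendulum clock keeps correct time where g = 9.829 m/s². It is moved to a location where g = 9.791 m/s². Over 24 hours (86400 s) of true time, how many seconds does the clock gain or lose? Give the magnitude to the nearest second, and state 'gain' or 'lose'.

lose 167 s

The clock's period scales as T ∝ 1/√g, so T'/T = √(9.829/9.791) = 1.00194.
In 86400 s of true time the clock registers 86400/1.00194 = 86232.8 s, so it loses 167 s.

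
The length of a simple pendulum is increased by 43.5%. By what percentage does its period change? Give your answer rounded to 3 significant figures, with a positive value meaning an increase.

19.8%

T ∝ √L, so T'/T = √(1.435) = 1.198.
Percentage change in T = (1.198 − 1) × 100% = 19.8%.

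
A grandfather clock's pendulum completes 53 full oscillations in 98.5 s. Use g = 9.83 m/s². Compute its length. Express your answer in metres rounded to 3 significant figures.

0.860 m

T = 98.5/53 = 1.858 s.
From T = 2π√(L/g), L = gT²/(4π²) = 9.83 × 1.858²/(4π²) = 0.860 m.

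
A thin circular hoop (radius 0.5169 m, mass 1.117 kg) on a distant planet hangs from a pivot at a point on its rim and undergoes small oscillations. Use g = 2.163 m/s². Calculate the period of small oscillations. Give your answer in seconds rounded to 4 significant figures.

4.344 s

I_cm = mr² = 0.29845 kg·m². The pivot is at distance d = 0.5169 m from the centre of mass.
By the parallel-axis theorem, I = I_cm + md² = 0.29845 + 0.29845 = 0.59689 kg·m².
T = 2π√(I/(mgd)) = 2π√(0.59689/(1.117 × 2.163 × 0.5169)) = 4.344 s.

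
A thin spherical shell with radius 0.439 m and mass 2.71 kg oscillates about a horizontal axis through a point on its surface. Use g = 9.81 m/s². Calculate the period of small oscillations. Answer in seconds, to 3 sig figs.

1.72 s

I_cm = (2/3)mr² = 0.3482 kg·m². The pivot is at distance d = 0.439 m from the centre of mass.
By the parallel-axis theorem, I = I_cm + md² = 0.3482 + 0.5223 = 0.8705 kg·m².
T = 2π√(I/(mgd)) = 2π√(0.8705/(2.71 × 9.81 × 0.439)) = 1.72 s.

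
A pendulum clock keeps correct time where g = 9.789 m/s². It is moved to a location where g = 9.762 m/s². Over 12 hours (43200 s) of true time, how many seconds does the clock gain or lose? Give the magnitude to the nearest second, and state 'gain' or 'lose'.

The clock's period scales as T ∝ 1/√g, so T'/T = √(9.789/9.762) = 1.00138.
In 43200 s of true time the clock registers 43200/1.00138 = 43140.4 s, so it loses 60 s.

lose 60 s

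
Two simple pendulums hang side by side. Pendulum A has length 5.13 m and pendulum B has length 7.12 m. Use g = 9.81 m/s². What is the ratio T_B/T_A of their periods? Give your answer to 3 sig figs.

1.18

T ∝ √L, so T_B/T_A = √(L_B/L_A) = √(7.12/5.13) = 1.18.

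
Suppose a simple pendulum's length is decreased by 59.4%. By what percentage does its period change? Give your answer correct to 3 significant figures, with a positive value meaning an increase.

T ∝ √L, so T'/T = √(0.4060) = 0.6372.
Percentage change in T = (0.6372 − 1) × 100% = -36.3%.

-36.3%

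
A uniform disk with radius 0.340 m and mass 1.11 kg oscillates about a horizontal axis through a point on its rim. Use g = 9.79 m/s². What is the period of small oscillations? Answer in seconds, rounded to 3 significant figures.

1.43 s

I_cm = ½mr² = 0.06416 kg·m². The pivot is at distance d = 0.340 m from the centre of mass.
By the parallel-axis theorem, I = I_cm + md² = 0.06416 + 0.1283 = 0.1925 kg·m².
T = 2π√(I/(mgd)) = 2π√(0.1925/(1.11 × 9.79 × 0.340)) = 1.43 s.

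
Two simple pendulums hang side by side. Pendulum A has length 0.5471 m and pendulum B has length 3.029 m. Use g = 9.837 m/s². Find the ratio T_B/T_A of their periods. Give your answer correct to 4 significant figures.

T ∝ √L, so T_B/T_A = √(L_B/L_A) = √(3.029/0.5471) = 2.353.

2.353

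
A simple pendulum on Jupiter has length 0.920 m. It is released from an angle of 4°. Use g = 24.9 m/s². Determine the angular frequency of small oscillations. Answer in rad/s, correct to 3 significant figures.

5.20 rad/s

ω = √(g/L) = √(24.9/0.920) = 5.20 rad/s.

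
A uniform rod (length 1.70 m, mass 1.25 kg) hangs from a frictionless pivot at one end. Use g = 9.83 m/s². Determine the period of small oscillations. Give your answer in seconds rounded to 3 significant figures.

For a physical pendulum T = 2π√(I/(mgd)), with d = 0.8500 m from pivot to centre of mass.
I_cm = mL²/12 = 1.25 × 1.70²/12 = 0.3010 kg·m²; I = I_cm + md² = 0.3010 + 1.25 × 0.8500² = 1.204 kg·m².
T = 2π√(1.204/(1.25 × 9.83 × 0.8500)) = 2.13 s.

2.13 s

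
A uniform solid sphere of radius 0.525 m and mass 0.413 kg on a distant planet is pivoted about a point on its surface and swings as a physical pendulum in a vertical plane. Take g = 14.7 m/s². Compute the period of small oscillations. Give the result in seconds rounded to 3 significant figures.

I_cm = (2/5)mr² = 0.04553 kg·m². The pivot is at distance d = 0.525 m from the centre of mass.
By the parallel-axis theorem, I = I_cm + md² = 0.04553 + 0.1138 = 0.1594 kg·m².
T = 2π√(I/(mgd)) = 2π√(0.1594/(0.413 × 14.7 × 0.525)) = 1.40 s.

1.40 s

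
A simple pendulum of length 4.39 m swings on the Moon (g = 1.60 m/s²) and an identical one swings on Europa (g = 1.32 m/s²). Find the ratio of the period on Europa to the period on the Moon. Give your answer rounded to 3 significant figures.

T ∝ 1/√g, so T₂/T₁ = √(g₁/g₂) = √(1.60/1.32) = 1.10.

1.10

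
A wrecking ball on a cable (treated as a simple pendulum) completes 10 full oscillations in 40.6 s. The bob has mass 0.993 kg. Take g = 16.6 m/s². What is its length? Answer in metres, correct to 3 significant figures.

6.93 m

T = 40.6/10 = 4.060 s.
From T = 2π√(L/g), L = gT²/(4π²) = 16.6 × 4.060²/(4π²) = 6.93 m.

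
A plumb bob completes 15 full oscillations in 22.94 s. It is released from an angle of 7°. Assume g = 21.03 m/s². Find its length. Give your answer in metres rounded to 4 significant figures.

1.246 m

T = 22.94/15 = 1.5293 s.
From T = 2π√(L/g), L = gT²/(4π²) = 21.03 × 1.5293²/(4π²) = 1.246 m.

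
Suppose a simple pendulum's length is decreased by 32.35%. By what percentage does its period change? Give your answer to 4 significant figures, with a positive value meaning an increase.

-17.75%

T ∝ √L, so T'/T = √(0.67650) = 0.82250.
Percentage change in T = (0.82250 − 1) × 100% = -17.75%.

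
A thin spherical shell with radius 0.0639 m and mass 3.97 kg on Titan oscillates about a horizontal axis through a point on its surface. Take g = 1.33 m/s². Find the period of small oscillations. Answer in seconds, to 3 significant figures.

I_cm = (2/3)mr² = 0.01081 kg·m². The pivot is at distance d = 0.0639 m from the centre of mass.
By the parallel-axis theorem, I = I_cm + md² = 0.01081 + 0.01621 = 0.02702 kg·m².
T = 2π√(I/(mgd)) = 2π√(0.02702/(3.97 × 1.33 × 0.0639)) = 1.78 s.

1.78 s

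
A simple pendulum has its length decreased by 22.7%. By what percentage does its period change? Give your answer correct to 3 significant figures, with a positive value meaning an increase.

T ∝ √L, so T'/T = √(0.7730) = 0.8792.
Percentage change in T = (0.8792 − 1) × 100% = -12.1%.

-12.1%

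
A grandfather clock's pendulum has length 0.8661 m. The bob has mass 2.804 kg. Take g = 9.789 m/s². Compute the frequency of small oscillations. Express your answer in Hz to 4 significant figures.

T = 2π√(L/g) = 2π√(0.8661/9.789) = 1.8689 s, so f = 1/T = 0.5351 Hz.

0.5351 Hz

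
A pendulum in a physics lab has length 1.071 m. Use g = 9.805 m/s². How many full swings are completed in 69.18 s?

33

T = 2π√(L/g) = 2π√(1.071/9.805) = 2.0766 s.
Number of complete oscillations = ⌊69.18/2.0766⌋ = ⌊33.314⌋ = 33.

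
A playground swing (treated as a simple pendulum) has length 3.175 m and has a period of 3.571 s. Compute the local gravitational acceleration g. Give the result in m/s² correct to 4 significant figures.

9.829 m/s²

From T = 2π√(L/g), g = 4π²L/T² = 4π² × 3.175/3.5710² = 9.829 m/s².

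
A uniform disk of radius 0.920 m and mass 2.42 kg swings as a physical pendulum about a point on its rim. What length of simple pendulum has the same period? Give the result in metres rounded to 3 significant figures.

1.38 m

The equivalent simple-pendulum length is L_eq = I/(md), where I is about the pivot and d = 0.9200 m.
I_cm = ½mR² = 1.024 kg·m², so I = I_cm + md² = 1.024 + 2.048 = 3.072 kg·m².
L_eq = 3.072/(2.42 × 0.9200) = 1.38 m.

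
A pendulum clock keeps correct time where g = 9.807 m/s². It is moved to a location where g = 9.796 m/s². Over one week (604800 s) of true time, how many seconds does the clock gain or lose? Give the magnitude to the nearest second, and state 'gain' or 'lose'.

lose 339 s

The clock's period scales as T ∝ 1/√g, so T'/T = √(9.807/9.796) = 1.00056.
In 604800 s of true time the clock registers 604800/1.00056 = 604460.7 s, so it loses 339 s.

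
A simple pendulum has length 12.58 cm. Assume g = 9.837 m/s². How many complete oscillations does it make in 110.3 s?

155

T = 2π√(L/g) = 2π√(0.1258/9.837) = 0.71054 s.
Number of complete oscillations = ⌊110.3/0.71054⌋ = ⌊155.23⌋ = 155.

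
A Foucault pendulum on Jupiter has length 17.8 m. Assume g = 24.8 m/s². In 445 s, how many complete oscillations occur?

T = 2π√(L/g) = 2π√(17.8/24.8) = 5.323 s.
Number of complete oscillations = ⌊445/5.323⌋ = ⌊83.60⌋ = 83.

83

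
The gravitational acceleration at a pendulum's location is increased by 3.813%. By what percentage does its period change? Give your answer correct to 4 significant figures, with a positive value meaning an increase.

T ∝ 1/√g, so T'/T = 1/√(1.0381) = 0.98146.
Percentage change in T = (0.98146 − 1) × 100% = -1.854%.

-1.854%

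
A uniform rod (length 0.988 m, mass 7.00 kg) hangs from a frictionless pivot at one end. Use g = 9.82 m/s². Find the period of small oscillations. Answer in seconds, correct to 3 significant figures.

1.63 s

For a physical pendulum T = 2π√(I/(mgd)), with d = 0.4940 m from pivot to centre of mass.
I_cm = mL²/12 = 7.00 × 0.988²/12 = 0.5694 kg·m²; I = I_cm + md² = 0.5694 + 7.00 × 0.4940² = 2.278 kg·m².
T = 2π√(2.278/(7.00 × 9.82 × 0.4940)) = 1.63 s.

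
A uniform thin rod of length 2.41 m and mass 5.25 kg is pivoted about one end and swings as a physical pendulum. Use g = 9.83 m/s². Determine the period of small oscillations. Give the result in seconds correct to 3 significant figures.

2.54 s

For a physical pendulum T = 2π√(I/(mgd)), with d = 1.205 m from pivot to centre of mass.
I_cm = mL²/12 = 5.25 × 2.41²/12 = 2.541 kg·m²; I = I_cm + md² = 2.541 + 5.25 × 1.205² = 10.16 kg·m².
T = 2π√(10.16/(5.25 × 9.83 × 1.205)) = 2.54 s.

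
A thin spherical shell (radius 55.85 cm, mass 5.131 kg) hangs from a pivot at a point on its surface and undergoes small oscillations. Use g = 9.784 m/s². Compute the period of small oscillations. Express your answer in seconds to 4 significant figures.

1.938 s

I_cm = (2/3)mr² = 1.0670 kg·m². The pivot is at distance d = 0.5585 m from the centre of mass.
By the parallel-axis theorem, I = I_cm + md² = 1.0670 + 1.6005 = 2.6675 kg·m².
T = 2π√(I/(mgd)) = 2π√(2.6675/(5.131 × 9.784 × 0.5585)) = 1.938 s.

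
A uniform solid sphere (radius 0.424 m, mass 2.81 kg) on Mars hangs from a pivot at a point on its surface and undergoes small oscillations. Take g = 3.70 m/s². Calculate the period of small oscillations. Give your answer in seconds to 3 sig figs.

I_cm = (2/5)mr² = 0.2021 kg·m². The pivot is at distance d = 0.424 m from the centre of mass.
By the parallel-axis theorem, I = I_cm + md² = 0.2021 + 0.5052 = 0.7072 kg·m².
T = 2π√(I/(mgd)) = 2π√(0.7072/(2.81 × 3.70 × 0.424)) = 2.52 s.

2.52 s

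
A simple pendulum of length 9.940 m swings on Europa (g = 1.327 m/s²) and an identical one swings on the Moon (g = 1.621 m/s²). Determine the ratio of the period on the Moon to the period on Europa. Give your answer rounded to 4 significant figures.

0.9048

T ∝ 1/√g, so T₂/T₁ = √(g₁/g₂) = √(1.327/1.621) = 0.9048.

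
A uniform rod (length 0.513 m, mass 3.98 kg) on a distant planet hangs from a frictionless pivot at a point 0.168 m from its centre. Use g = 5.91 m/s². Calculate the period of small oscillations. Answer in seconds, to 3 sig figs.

1.41 s

For a physical pendulum T = 2π√(I/(mgd)), with d = 0.1680 m from pivot to centre of mass.
I_cm = mL²/12 = 3.98 × 0.513²/12 = 0.08728 kg·m²; I = I_cm + md² = 0.08728 + 3.98 × 0.1680² = 0.1996 kg·m².
T = 2π√(0.1996/(3.98 × 5.91 × 0.1680)) = 1.41 s.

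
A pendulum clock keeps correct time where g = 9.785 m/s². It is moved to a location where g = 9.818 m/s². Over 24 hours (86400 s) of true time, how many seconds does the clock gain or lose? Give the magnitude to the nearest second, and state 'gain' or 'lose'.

The clock's period scales as T ∝ 1/√g, so T'/T = √(9.785/9.818) = 0.998318.
In 86400 s of true time the clock registers 86400/0.998318 = 86545.6 s, so it gains 146 s.

gain 146 s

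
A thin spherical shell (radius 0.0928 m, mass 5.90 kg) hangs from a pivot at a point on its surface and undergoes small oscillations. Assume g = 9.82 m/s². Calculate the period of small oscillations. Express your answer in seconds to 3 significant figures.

I_cm = (2/3)mr² = 0.03387 kg·m². The pivot is at distance d = 0.0928 m from the centre of mass.
By the parallel-axis theorem, I = I_cm + md² = 0.03387 + 0.05081 = 0.08468 kg·m².
T = 2π√(I/(mgd)) = 2π√(0.08468/(5.90 × 9.82 × 0.0928)) = 0.789 s.

0.789 s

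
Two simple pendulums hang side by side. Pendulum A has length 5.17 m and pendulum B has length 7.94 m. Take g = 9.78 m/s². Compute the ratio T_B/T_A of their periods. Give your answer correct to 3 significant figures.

1.24

T ∝ √L, so T_B/T_A = √(L_B/L_A) = √(7.94/5.17) = 1.24.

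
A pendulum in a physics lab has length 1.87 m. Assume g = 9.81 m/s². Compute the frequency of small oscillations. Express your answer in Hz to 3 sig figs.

T = 2π√(L/g) = 2π√(1.87/9.81) = 2.743 s, so f = 1/T = 0.365 Hz.

0.365 Hz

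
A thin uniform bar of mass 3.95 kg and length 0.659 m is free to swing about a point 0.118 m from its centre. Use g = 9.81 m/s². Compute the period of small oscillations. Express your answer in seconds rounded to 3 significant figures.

1.31 s

For a physical pendulum T = 2π√(I/(mgd)), with d = 0.1180 m from pivot to centre of mass.
I_cm = mL²/12 = 3.95 × 0.659²/12 = 0.1430 kg·m²; I = I_cm + md² = 0.1430 + 3.95 × 0.1180² = 0.1980 kg·m².
T = 2π√(0.1980/(3.95 × 9.81 × 0.1180)) = 1.31 s.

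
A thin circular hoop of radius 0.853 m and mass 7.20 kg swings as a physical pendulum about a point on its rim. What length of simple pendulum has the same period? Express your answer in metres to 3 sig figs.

1.71 m

The equivalent simple-pendulum length is L_eq = I/(md), where I is about the pivot and d = 0.8530 m.
I_cm = mR² = 5.239 kg·m², so I = I_cm + md² = 5.239 + 5.239 = 10.48 kg·m².
L_eq = 10.48/(7.20 × 0.8530) = 1.71 m.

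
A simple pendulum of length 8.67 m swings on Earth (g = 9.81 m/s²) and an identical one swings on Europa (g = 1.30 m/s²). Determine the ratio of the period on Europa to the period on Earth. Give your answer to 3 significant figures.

T ∝ 1/√g, so T₂/T₁ = √(g₁/g₂) = √(9.81/1.30) = 2.75.

2.75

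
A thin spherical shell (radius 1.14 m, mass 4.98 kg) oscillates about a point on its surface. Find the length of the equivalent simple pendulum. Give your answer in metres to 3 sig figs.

The equivalent simple-pendulum length is L_eq = I/(md), where I is about the pivot and d = 1.140 m.
I_cm = (2/3)mR² = 4.315 kg·m², so I = I_cm + md² = 4.315 + 6.472 = 10.79 kg·m².
L_eq = 10.79/(4.98 × 1.140) = 1.90 m.

1.90 m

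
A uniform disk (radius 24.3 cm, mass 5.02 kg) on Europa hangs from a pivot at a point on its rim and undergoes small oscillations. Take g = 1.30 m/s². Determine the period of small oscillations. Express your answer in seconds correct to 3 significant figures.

3.33 s

I_cm = ½mr² = 0.1482 kg·m². The pivot is at distance d = 0.243 m from the centre of mass.
By the parallel-axis theorem, I = I_cm + md² = 0.1482 + 0.2964 = 0.4446 kg·m².
T = 2π√(I/(mgd)) = 2π√(0.4446/(5.02 × 1.30 × 0.243)) = 3.33 s.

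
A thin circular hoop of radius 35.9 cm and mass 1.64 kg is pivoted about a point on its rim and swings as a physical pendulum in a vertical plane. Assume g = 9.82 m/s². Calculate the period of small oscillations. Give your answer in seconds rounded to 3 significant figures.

I_cm = mr² = 0.2114 kg·m². The pivot is at distance d = 0.359 m from the centre of mass.
By the parallel-axis theorem, I = I_cm + md² = 0.2114 + 0.2114 = 0.4227 kg·m².
T = 2π√(I/(mgd)) = 2π√(0.4227/(1.64 × 9.82 × 0.359)) = 1.70 s.

1.70 s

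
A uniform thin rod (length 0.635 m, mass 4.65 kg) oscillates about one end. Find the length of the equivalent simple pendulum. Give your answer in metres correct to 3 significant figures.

The equivalent simple-pendulum length is L_eq = I/(md), where I is about the pivot and d = 0.3175 m.
I_cm = (1/12)mL² = 0.1562 kg·m², so I = I_cm + md² = 0.1562 + 0.4687 = 0.6250 kg·m².
L_eq = 0.6250/(4.65 × 0.3175) = 0.423 m.

0.423 m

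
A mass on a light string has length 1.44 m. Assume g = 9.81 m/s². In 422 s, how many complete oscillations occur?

175

T = 2π√(L/g) = 2π√(1.44/9.81) = 2.407 s.
Number of complete oscillations = ⌊422/2.407⌋ = ⌊175.3⌋ = 175.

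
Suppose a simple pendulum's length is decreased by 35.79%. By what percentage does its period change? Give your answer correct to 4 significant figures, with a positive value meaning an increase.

-19.87%

T ∝ √L, so T'/T = √(0.64210) = 0.80131.
Percentage change in T = (0.80131 − 1) × 100% = -19.87%.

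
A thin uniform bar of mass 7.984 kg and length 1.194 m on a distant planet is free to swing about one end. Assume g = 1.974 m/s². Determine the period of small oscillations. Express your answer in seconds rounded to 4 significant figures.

3.990 s

For a physical pendulum T = 2π√(I/(mgd)), with d = 0.59700 m from pivot to centre of mass.
I_cm = mL²/12 = 7.984 × 1.194²/12 = 0.94852 kg·m²; I = I_cm + md² = 0.94852 + 7.984 × 0.59700² = 3.7941 kg·m².
T = 2π√(3.7941/(7.984 × 1.974 × 0.59700)) = 3.990 s.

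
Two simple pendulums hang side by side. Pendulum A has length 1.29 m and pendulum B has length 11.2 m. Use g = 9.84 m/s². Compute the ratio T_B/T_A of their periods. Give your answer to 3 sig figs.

2.95

T ∝ √L, so T_B/T_A = √(L_B/L_A) = √(11.2/1.29) = 2.95.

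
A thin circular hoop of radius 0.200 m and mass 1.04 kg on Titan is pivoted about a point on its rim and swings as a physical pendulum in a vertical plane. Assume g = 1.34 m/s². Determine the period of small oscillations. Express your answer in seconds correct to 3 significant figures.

3.43 s

I_cm = mr² = 0.04160 kg·m². The pivot is at distance d = 0.200 m from the centre of mass.
By the parallel-axis theorem, I = I_cm + md² = 0.04160 + 0.04160 = 0.08320 kg·m².
T = 2π√(I/(mgd)) = 2π√(0.08320/(1.04 × 1.34 × 0.200)) = 3.43 s.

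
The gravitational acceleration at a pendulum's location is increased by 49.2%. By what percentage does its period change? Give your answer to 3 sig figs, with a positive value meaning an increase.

T ∝ 1/√g, so T'/T = 1/√(1.492) = 0.8187.
Percentage change in T = (0.8187 − 1) × 100% = -18.1%.

-18.1%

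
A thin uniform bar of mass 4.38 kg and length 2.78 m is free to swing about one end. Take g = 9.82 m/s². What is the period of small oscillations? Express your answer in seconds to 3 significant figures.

2.73 s

For a physical pendulum T = 2π√(I/(mgd)), with d = 1.390 m from pivot to centre of mass.
I_cm = mL²/12 = 4.38 × 2.78²/12 = 2.821 kg·m²; I = I_cm + md² = 2.821 + 4.38 × 1.390² = 11.28 kg·m².
T = 2π√(11.28/(4.38 × 9.82 × 1.390)) = 2.73 s.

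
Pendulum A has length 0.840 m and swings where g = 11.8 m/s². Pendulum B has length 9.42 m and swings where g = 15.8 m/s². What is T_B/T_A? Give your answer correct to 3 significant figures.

2.89

T = 2π√(L/g), so T_B/T_A = √((L_B/g_B)/(L_A/g_A)) = √((9.42/15.8)/(0.840/11.8)) = 2.89.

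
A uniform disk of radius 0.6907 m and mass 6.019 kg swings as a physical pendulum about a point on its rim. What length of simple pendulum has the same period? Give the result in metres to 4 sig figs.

The equivalent simple-pendulum length is L_eq = I/(md), where I is about the pivot and d = 0.69070 m.
I_cm = ½mR² = 1.4357 kg·m², so I = I_cm + md² = 1.4357 + 2.8715 = 4.3072 kg·m².
L_eq = 4.3072/(6.019 × 0.69070) = 1.036 m.

1.036 m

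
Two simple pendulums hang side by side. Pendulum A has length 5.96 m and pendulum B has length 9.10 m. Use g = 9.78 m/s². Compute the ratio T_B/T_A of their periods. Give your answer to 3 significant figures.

1.24

T ∝ √L, so T_B/T_A = √(L_B/L_A) = √(9.10/5.96) = 1.24.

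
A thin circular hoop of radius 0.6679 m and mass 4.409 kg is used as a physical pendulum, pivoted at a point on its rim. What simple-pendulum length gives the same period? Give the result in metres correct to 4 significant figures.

The equivalent simple-pendulum length is L_eq = I/(md), where I is about the pivot and d = 0.66790 m.
I_cm = mR² = 1.9668 kg·m², so I = I_cm + md² = 1.9668 + 1.9668 = 3.9336 kg·m².
L_eq = 3.9336/(4.409 × 0.66790) = 1.336 m.

1.336 m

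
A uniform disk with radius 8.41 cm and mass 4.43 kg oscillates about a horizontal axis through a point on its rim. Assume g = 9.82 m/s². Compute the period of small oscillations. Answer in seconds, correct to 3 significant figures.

0.712 s

I_cm = ½mr² = 0.01567 kg·m². The pivot is at distance d = 0.0841 m from the centre of mass.
By the parallel-axis theorem, I = I_cm + md² = 0.01567 + 0.03133 = 0.04700 kg·m².
T = 2π√(I/(mgd)) = 2π√(0.04700/(4.43 × 9.82 × 0.0841)) = 0.712 s.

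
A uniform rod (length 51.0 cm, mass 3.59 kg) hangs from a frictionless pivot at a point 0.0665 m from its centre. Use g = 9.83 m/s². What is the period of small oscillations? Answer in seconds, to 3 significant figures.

1.26 s

For a physical pendulum T = 2π√(I/(mgd)), with d = 0.06650 m from pivot to centre of mass.
I_cm = mL²/12 = 3.59 × 0.510²/12 = 0.07781 kg·m²; I = I_cm + md² = 0.07781 + 3.59 × 0.06650² = 0.09369 kg·m².
T = 2π√(0.09369/(3.59 × 9.83 × 0.06650)) = 1.26 s.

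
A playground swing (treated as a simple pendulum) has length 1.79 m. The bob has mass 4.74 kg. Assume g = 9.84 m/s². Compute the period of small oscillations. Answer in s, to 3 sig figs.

2.68 s

T = 2π√(L/g) = 2π√(1.79/9.84) = 2π × 0.4265 = 2.68 s.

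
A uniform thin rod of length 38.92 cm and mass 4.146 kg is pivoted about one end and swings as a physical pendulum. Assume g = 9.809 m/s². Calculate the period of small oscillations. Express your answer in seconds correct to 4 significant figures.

For a physical pendulum T = 2π√(I/(mgd)), with d = 0.19460 m from pivot to centre of mass.
I_cm = mL²/12 = 4.146 × 0.3892²/12 = 0.052335 kg·m²; I = I_cm + md² = 0.052335 + 4.146 × 0.19460² = 0.20934 kg·m².
T = 2π√(0.20934/(4.146 × 9.809 × 0.19460)) = 1.022 s.

1.022 s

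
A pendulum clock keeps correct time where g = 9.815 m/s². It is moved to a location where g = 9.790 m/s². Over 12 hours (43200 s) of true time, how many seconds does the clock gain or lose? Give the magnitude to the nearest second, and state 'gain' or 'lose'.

The clock's period scales as T ∝ 1/√g, so T'/T = √(9.815/9.790) = 1.00128.
In 43200 s of true time the clock registers 43200/1.00128 = 43144.9 s, so it loses 55 s.

lose 55 s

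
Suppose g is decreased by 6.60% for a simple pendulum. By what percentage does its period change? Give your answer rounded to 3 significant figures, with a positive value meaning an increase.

3.47%

T ∝ 1/√g, so T'/T = 1/√(0.9340) = 1.035.
Percentage change in T = (1.035 − 1) × 100% = 3.47%.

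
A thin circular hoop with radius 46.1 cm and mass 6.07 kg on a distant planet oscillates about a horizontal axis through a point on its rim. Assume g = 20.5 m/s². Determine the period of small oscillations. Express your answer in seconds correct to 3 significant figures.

1.33 s

I_cm = mr² = 1.290 kg·m². The pivot is at distance d = 0.461 m from the centre of mass.
By the parallel-axis theorem, I = I_cm + md² = 1.290 + 1.290 = 2.580 kg·m².
T = 2π√(I/(mgd)) = 2π√(2.580/(6.07 × 20.5 × 0.461)) = 1.33 s.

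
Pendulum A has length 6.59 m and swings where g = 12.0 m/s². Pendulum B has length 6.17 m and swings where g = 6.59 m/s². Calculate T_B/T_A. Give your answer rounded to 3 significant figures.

1.31

T = 2π√(L/g), so T_B/T_A = √((L_B/g_B)/(L_A/g_A)) = √((6.17/6.59)/(6.59/12.0)) = 1.31.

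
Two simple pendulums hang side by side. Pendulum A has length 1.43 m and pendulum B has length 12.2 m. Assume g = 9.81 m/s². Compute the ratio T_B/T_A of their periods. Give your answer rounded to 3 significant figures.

2.92

T ∝ √L, so T_B/T_A = √(L_B/L_A) = √(12.2/1.43) = 2.92.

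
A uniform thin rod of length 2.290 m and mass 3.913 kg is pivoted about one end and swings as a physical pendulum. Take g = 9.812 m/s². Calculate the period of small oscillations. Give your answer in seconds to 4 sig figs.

2.478 s

For a physical pendulum T = 2π√(I/(mgd)), with d = 1.1450 m from pivot to centre of mass.
I_cm = mL²/12 = 3.913 × 2.290²/12 = 1.7100 kg·m²; I = I_cm + md² = 1.7100 + 3.913 × 1.1450² = 6.8401 kg·m².
T = 2π√(6.8401/(3.913 × 9.812 × 1.1450)) = 2.478 s.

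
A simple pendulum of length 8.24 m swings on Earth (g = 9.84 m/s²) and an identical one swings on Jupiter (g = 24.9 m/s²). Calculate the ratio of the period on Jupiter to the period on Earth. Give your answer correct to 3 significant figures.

T ∝ 1/√g, so T₂/T₁ = √(g₁/g₂) = √(9.84/24.9) = 0.629.

0.629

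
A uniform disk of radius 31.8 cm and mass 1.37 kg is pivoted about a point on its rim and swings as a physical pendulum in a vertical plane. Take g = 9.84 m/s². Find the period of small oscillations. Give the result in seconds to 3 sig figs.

1.38 s

I_cm = ½mr² = 0.06927 kg·m². The pivot is at distance d = 0.318 m from the centre of mass.
By the parallel-axis theorem, I = I_cm + md² = 0.06927 + 0.1385 = 0.2078 kg·m².
T = 2π√(I/(mgd)) = 2π√(0.2078/(1.37 × 9.84 × 0.318)) = 1.38 s.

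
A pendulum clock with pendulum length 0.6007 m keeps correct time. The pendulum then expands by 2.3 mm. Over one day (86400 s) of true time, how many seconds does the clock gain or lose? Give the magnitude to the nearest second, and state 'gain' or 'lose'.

lose 165 s

T ∝ √L, so T'/T = √(0.60300/0.6007) = 1.00191.
In 86400 s of true time the clock registers 86400/1.00191 = 86235.1 s, so it loses 165 s.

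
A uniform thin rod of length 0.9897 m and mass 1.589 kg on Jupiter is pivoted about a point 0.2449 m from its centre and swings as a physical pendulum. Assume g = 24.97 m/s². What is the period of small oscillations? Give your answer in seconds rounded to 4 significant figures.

For a physical pendulum T = 2π√(I/(mgd)), with d = 0.24490 m from pivot to centre of mass.
I_cm = mL²/12 = 1.589 × 0.9897²/12 = 0.12970 kg·m²; I = I_cm + md² = 0.12970 + 1.589 × 0.24490² = 0.22500 kg·m².
T = 2π√(0.22500/(1.589 × 24.97 × 0.24490)) = 0.9561 s.

0.9561 s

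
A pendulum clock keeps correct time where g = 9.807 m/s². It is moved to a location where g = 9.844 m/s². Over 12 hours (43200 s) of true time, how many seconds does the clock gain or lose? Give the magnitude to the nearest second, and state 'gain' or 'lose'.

gain 81 s

The clock's period scales as T ∝ 1/√g, so T'/T = √(9.807/9.844) = 0.998119.
In 43200 s of true time the clock registers 43200/0.998119 = 43281.4 s, so it gains 81 s.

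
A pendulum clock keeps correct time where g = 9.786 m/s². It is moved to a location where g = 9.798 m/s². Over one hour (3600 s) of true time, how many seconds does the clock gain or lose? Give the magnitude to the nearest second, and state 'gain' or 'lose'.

The clock's period scales as T ∝ 1/√g, so T'/T = √(9.786/9.798) = 0.999387.
In 3600 s of true time the clock registers 3600/0.999387 = 3602.2 s, so it gains 2 s.

gain 2 s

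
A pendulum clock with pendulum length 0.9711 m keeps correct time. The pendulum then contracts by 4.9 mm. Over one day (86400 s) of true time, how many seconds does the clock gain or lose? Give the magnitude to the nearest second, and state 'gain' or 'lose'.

T ∝ √L, so T'/T = √(0.96620/0.9711) = 0.997474.
In 86400 s of true time the clock registers 86400/0.997474 = 86618.8 s, so it gains 219 s.

gain 219 s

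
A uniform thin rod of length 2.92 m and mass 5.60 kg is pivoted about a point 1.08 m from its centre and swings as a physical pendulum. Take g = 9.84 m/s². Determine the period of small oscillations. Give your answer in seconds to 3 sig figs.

2.64 s

For a physical pendulum T = 2π√(I/(mgd)), with d = 1.080 m from pivot to centre of mass.
I_cm = mL²/12 = 5.60 × 2.92²/12 = 3.979 kg·m²; I = I_cm + md² = 3.979 + 5.60 × 1.080² = 10.51 kg·m².
T = 2π√(10.51/(5.60 × 9.84 × 1.080)) = 2.64 s.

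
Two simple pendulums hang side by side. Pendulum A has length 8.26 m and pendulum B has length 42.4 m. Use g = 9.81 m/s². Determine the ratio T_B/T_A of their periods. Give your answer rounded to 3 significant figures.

2.27

T ∝ √L, so T_B/T_A = √(L_B/L_A) = √(42.4/8.26) = 2.27.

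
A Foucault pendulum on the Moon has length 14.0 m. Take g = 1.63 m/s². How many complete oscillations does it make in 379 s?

T = 2π√(L/g) = 2π√(14.0/1.63) = 18.41 s.
Number of complete oscillations = ⌊379/18.41⌋ = ⌊20.58⌋ = 20.

20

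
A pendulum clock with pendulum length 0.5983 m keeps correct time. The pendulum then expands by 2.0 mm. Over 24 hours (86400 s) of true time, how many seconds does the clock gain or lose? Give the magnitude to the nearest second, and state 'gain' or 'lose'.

lose 144 s

T ∝ √L, so T'/T = √(0.60030/0.5983) = 1.00167.
In 86400 s of true time the clock registers 86400/1.00167 = 86256.0 s, so it loses 144 s.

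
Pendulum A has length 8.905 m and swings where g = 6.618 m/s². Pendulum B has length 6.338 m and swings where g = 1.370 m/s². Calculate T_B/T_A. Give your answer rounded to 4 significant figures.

T = 2π√(L/g), so T_B/T_A = √((L_B/g_B)/(L_A/g_A)) = √((6.338/1.370)/(8.905/6.618)) = 1.854.

1.854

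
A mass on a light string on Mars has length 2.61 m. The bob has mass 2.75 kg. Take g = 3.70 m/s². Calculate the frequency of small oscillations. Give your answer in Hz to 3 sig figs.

0.189 Hz

T = 2π√(L/g) = 2π√(2.61/3.70) = 5.277 s, so f = 1/T = 0.189 Hz.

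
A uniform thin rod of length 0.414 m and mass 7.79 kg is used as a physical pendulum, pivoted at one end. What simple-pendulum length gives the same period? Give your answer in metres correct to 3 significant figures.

0.276 m

The equivalent simple-pendulum length is L_eq = I/(md), where I is about the pivot and d = 0.2070 m.
I_cm = (1/12)mL² = 0.1113 kg·m², so I = I_cm + md² = 0.1113 + 0.3338 = 0.4451 kg·m².
L_eq = 0.4451/(7.79 × 0.2070) = 0.276 m.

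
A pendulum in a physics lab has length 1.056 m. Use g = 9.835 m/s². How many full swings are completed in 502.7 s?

244

T = 2π√(L/g) = 2π√(1.056/9.835) = 2.0588 s.
Number of complete oscillations = ⌊502.7/2.0588⌋ = ⌊244.17⌋ = 244.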